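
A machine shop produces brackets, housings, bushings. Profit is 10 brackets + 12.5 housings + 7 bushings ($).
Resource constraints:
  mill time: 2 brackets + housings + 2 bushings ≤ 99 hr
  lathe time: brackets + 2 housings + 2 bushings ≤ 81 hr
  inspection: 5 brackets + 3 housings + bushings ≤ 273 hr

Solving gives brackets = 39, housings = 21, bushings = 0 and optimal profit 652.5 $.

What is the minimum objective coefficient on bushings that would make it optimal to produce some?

Binding: mill time and lathe time. Non-binding: inspection (15 unused).
By complementary slackness, y = 0 for the non-binding constraint.
The binding rows give the dual system: 2·y_mill time + 1·y_lathe time = 10 and 1·y_mill time + 2·y_lathe time = 12.5.
This yields shadow prices y_mill time = 2.5, y_lathe time = 5.
bushings enters the basis when its profit ≥ yᵀa₃ = 2.5·2 + 5·2 = 15.

15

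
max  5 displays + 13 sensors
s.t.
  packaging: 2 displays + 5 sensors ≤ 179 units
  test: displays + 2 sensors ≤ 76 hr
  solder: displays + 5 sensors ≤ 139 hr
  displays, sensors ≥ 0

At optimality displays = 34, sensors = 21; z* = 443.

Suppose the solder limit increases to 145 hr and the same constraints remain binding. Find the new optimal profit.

Binding: test and solder. Non-binding: packaging (6 unused).
By complementary slackness, y = 0 for the non-binding constraint.
The binding rows give the dual system: 1·y_test + 1·y_solder = 5 and 2·y_test + 5·y_solder = 13.
→ y_test = 4 and y_solder = 1.
Δz = y_solder·Δb = 1 × (6) = 6, so new z* = 443 + 6 = 449.

449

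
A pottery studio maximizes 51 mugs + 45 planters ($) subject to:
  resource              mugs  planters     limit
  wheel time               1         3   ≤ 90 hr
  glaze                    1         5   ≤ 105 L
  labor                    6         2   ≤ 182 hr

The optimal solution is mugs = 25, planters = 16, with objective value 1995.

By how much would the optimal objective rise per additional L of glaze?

6

Binding: glaze and labor. Non-binding: wheel time (17 unused).
By complementary slackness, y = 0 for the non-binding constraint.
Dual feasibility on the basic columns requires 1·y_glaze + 6·y_labor = 51, 5·y_glaze + 2·y_labor = 45.
→ y_glaze = 6 and y_labor = 7.5.
Shadow price of glaze = 6.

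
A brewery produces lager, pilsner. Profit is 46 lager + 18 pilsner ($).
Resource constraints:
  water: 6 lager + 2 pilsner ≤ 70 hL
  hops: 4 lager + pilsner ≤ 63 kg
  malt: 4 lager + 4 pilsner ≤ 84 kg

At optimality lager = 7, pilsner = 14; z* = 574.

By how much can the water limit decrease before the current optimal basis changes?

Binding constraints: water, malt. The basis is B = [[6,2],[4,4]] with det 16.
Per unit decrease in water, x* moves by d = (-0.25, 0.25).
The basis stays optimal until lager reaches 0; allowable decrease = 28 hL.

28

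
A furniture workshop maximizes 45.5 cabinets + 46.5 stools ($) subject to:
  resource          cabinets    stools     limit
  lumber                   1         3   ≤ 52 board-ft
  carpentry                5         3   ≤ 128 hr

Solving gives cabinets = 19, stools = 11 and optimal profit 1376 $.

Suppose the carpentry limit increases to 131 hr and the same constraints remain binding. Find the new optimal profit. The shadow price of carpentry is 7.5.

1398.5

Δb = 3, so new z* = 1376 + (7.5)·(3) = 1376 + 22.5 = 1398.5.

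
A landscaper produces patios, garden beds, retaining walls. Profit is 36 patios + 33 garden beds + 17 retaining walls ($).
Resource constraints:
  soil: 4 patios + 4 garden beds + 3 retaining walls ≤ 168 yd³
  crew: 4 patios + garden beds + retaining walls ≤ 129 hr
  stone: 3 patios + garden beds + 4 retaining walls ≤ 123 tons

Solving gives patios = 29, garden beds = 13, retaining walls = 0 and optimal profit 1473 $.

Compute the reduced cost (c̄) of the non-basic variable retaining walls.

At the optimum: soil uses 168 of 168 (binding); crew uses 129 of 129 (binding); stone uses 100 of 123 (slack = 23).
Slack constraints have shadow price 0 (complementary slackness).
From A_Bᵀ y = c: 4·y_soil + 4·y_crew = 36; 4·y_soil + 1·y_crew = 33.
Solving: y_soil = 8, y_crew = 1.
Reduced cost of retaining walls: c₃ − yᵀa₃ = 17 − (8·3 + 1·1) = 17 − 25 = -8.

-8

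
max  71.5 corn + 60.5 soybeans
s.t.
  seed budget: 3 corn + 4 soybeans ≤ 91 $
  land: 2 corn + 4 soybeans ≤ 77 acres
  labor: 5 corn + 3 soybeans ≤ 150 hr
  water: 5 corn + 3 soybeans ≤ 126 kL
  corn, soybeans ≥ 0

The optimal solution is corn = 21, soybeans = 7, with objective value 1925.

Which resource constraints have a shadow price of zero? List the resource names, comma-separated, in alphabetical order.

seed budget: 91/91 (binding)
land: 70/77 (slack 7)
labor: 126/150 (slack 24)
water: 126/126 (binding)
By complementary slackness, a constraint with positive slack has shadow price 0 → labor, land.

labor, land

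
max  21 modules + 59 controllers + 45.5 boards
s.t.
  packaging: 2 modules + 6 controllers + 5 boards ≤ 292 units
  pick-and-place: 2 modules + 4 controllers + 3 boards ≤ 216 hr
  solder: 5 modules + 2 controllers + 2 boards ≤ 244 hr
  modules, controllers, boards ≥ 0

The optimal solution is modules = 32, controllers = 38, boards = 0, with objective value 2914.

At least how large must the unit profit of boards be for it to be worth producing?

Check each constraint at x*: packaging 292/292 (tight); pick-and-place 216/216 (tight); solder 236/244 (slack 8).
Since solder is not tight, its dual is 0.
Dual feasibility on the basic columns requires 2·y_packaging + 2·y_pick-and-place = 21, 6·y_packaging + 4·y_pick-and-place = 59.
Solving: y_packaging = 8.5, y_pick-and-place = 2.
boards enters the basis when its profit ≥ yᵀa₃ = 8.5·5 + 2·3 = 48.5.

48.5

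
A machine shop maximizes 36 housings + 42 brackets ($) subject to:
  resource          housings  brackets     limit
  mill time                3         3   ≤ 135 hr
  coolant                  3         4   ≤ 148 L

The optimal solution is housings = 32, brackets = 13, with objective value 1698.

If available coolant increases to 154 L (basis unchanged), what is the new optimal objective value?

Check each constraint at x*: mill time 135/135 (tight); coolant 148/148 (tight).
From A_Bᵀ y = c: 3·y_mill time + 3·y_coolant = 36; 3·y_mill time + 4·y_coolant = 42.
This yields shadow prices y_mill time = 6, y_coolant = 6.
Δz = y_coolant·Δb = 6 × (6) = 36, so new z* = 1698 + 36 = 1734.

1734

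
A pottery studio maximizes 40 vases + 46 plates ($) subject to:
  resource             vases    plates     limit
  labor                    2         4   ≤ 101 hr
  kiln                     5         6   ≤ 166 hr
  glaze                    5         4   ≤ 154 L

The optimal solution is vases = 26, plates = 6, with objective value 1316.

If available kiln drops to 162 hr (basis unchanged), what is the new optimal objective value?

Check each constraint at x*: labor 76/101 (slack 25); kiln 166/166 (tight); glaze 154/154 (tight).
Slack constraints have shadow price 0 (complementary slackness).
From A_Bᵀ y = c: 5·y_kiln + 5·y_glaze = 40; 6·y_kiln + 4·y_glaze = 46.
Solving: y_kiln = 7, y_glaze = 1.
Δz = y_kiln·Δb = 7 × (-4) = -28, so new z* = 1316 − 28 = 1288.

1288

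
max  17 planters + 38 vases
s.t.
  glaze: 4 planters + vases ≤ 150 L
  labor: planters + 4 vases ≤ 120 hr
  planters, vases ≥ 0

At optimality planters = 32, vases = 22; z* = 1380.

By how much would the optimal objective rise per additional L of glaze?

2

Both glaze and labor are binding at x*.
From A_Bᵀ y = c: 4·y_glaze + 1·y_labor = 17; 1·y_glaze + 4·y_labor = 38.
Solving: y_glaze = 2, y_labor = 9.
Shadow price of glaze = 2.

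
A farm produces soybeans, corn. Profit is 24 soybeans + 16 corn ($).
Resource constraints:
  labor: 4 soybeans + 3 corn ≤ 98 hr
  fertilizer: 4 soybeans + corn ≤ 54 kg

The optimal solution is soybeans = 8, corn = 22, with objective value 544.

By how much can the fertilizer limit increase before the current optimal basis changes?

44

Binding constraints: labor, fertilizer. The basis is B = [[4,3],[4,1]] with det -8.
Per unit increase in fertilizer, x* moves by d = (0.375, -0.5).
The basis stays optimal until corn reaches 0; allowable increase = 44 kg.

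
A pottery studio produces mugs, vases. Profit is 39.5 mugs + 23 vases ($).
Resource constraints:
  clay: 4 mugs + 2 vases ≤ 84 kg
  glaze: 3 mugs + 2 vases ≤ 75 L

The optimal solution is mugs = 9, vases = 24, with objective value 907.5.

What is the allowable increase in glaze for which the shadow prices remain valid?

Binding constraints: clay, glaze. The basis is B = [[4,2],[3,2]] with det 2.
Per unit increase in glaze, x* moves by d = (-1, 2).
The basis stays optimal until mugs reaches 0; allowable increase = 9 L.

9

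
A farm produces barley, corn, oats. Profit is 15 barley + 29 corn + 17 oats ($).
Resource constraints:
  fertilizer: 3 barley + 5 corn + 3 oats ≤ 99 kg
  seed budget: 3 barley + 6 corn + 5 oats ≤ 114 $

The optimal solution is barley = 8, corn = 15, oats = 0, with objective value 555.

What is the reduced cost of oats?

At the optimum: fertilizer uses 99 of 99 (binding); seed budget uses 114 of 114 (binding).
The binding rows give the dual system: 3·y_fertilizer + 3·y_seed budget = 15 and 5·y_fertilizer + 6·y_seed budget = 29.
→ y_fertilizer = 1 and y_seed budget = 4.
Reduced cost of oats: c₃ − yᵀa₃ = 17 − (1·3 + 4·5) = 17 − 23 = -6.

-6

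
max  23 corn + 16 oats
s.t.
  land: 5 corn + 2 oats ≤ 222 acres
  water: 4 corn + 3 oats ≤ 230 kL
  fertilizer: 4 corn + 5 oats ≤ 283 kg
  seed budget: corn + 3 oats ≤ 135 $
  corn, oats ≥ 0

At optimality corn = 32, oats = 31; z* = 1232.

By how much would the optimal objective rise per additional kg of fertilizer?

Binding: land and fertilizer. Non-binding: water (9 unused), seed budget (10 unused).
Since water, seed budget are not tight, their duals are 0.
The binding rows give the dual system: 5·y_land + 4·y_fertilizer = 23 and 2·y_land + 5·y_fertilizer = 16.
This yields shadow prices y_land = 3, y_fertilizer = 2.
Shadow price of fertilizer = 2.

2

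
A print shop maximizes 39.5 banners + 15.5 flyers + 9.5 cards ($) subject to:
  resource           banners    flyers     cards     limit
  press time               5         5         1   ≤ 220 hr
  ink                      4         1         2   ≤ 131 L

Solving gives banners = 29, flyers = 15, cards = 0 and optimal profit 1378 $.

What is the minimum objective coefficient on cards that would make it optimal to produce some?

17.5

At the optimum: press time uses 220 of 220 (binding); ink uses 131 of 131 (binding).
Dual feasibility on the basic columns requires 5·y_press time + 4·y_ink = 39.5, 5·y_press time + 1·y_ink = 15.5.
This yields shadow prices y_press time = 1.5, y_ink = 8.
cards enters the basis when its profit ≥ yᵀa₃ = 1.5·1 + 8·2 = 17.5.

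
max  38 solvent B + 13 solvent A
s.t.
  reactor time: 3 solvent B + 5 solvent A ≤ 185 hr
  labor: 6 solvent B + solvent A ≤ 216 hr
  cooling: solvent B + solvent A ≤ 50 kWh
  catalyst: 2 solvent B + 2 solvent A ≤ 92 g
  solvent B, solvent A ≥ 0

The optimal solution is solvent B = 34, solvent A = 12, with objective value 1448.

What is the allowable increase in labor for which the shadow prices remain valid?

Binding constraints: labor, catalyst. The basis is B = [[6,1],[2,2]] with det 10.
Per unit increase in labor, x* moves by d = (0.2, -0.2).
The basis stays optimal until solvent A reaches 0; allowable increase = 60 hr.

60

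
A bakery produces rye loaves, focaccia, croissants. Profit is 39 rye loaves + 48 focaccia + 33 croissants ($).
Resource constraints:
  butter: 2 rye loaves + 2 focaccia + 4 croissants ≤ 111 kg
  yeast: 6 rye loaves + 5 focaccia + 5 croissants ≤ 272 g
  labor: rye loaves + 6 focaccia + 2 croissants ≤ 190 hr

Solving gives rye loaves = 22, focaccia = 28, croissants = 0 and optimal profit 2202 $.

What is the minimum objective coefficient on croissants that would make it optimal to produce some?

At the optimum: butter uses 100 of 111 (slack = 11); yeast uses 272 of 272 (binding); labor uses 190 of 190 (binding).
Slack constraints have shadow price 0 (complementary slackness).
From A_Bᵀ y = c: 6·y_yeast + 1·y_labor = 39; 5·y_yeast + 6·y_labor = 48.
→ y_yeast = 6 and y_labor = 3.
croissants enters the basis when its profit ≥ yᵀa₃ = 6·5 + 3·2 = 36.

36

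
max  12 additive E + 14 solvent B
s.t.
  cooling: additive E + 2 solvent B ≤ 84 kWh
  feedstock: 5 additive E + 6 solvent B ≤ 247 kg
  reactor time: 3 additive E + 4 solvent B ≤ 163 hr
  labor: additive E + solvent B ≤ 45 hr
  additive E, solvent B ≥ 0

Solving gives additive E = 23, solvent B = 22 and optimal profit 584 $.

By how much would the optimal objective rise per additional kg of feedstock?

2

At the optimum: cooling uses 67 of 84 (slack = 17); feedstock uses 247 of 247 (binding); reactor time uses 157 of 163 (slack = 6); labor uses 45 of 45 (binding).
Since cooling, reactor time are not tight, their duals are 0.
The binding rows give the dual system: 5·y_feedstock + 1·y_labor = 12 and 6·y_feedstock + 1·y_labor = 14.
This yields shadow prices y_feedstock = 2, y_labor = 2.
Shadow price of feedstock = 2.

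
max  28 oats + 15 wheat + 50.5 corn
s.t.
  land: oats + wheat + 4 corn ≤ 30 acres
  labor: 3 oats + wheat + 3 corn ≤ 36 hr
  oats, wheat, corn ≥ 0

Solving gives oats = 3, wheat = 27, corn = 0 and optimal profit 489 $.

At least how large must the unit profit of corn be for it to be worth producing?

Both land and labor are binding at x*.
From A_Bᵀ y = c: 1·y_land + 3·y_labor = 28; 1·y_land + 1·y_labor = 15.
Solving: y_land = 8.5, y_labor = 6.5.
corn enters the basis when its profit ≥ yᵀa₃ = 8.5·4 + 6.5·3 = 53.5.

53.5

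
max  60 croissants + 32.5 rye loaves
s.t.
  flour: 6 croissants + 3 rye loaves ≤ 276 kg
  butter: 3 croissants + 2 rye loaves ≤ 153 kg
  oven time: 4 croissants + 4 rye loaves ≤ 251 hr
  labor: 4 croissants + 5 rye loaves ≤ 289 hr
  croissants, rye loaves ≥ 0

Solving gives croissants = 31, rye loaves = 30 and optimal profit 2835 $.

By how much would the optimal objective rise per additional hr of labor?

0

Binding: flour and butter. Non-binding: oven time (7 unused), labor (15 unused).
Slack constraints have shadow price 0 (complementary slackness).
From A_Bᵀ y = c: 6·y_flour + 3·y_butter = 60; 3·y_flour + 2·y_butter = 32.5.
Solving: y_flour = 7.5, y_butter = 5.
Shadow price of labor = 0.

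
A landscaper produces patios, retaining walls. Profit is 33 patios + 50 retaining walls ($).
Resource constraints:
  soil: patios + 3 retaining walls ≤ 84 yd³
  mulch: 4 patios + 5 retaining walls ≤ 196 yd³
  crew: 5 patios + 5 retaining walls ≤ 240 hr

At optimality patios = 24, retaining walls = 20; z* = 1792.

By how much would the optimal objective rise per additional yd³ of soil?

Check each constraint at x*: soil 84/84 (tight); mulch 196/196 (tight); crew 220/240 (slack 20).
By complementary slackness, y = 0 for the non-binding constraint.
The binding rows give the dual system: 1·y_soil + 4·y_mulch = 33 and 3·y_soil + 5·y_mulch = 50.
Solving: y_soil = 5, y_mulch = 7.
Shadow price of soil = 5.

5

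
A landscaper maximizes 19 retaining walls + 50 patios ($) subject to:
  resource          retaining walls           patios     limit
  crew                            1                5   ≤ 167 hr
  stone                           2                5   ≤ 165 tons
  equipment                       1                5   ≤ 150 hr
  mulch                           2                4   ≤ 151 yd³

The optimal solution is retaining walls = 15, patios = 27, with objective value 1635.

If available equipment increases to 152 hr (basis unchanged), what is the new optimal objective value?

Binding: stone and equipment. Non-binding: crew (17 unused), mulch (13 unused).
Since crew, mulch are not tight, their duals are 0.
From A_Bᵀ y = c: 2·y_stone + 1·y_equipment = 19; 5·y_stone + 5·y_equipment = 50.
This yields shadow prices y_stone = 9, y_equipment = 1.
Δz = y_equipment·Δb = 1 × (2) = 2, so new z* = 1635 + 2 = 1637.

1637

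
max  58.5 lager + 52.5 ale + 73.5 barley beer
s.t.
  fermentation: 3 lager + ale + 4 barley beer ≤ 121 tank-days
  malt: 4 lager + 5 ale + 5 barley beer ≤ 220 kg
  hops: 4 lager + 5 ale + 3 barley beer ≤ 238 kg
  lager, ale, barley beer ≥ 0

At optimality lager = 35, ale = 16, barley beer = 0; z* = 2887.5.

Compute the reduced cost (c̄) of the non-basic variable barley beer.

Binding: fermentation and malt. Non-binding: hops (18 unused).
Since hops is not tight, its dual is 0.
Dual feasibility on the basic columns requires 3·y_fermentation + 4·y_malt = 58.5, 1·y_fermentation + 5·y_malt = 52.5.
This yields shadow prices y_fermentation = 7.5, y_malt = 9.
Reduced cost of barley beer: c₃ − yᵀa₃ = 73.5 − (7.5·4 + 9·5) = 73.5 − 75 = -1.5.

-1.5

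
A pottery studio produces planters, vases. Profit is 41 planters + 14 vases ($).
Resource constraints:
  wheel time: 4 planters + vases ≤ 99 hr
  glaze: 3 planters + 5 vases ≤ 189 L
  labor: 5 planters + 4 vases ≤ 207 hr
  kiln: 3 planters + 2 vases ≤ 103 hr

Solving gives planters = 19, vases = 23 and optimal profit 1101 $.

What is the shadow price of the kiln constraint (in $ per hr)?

At the optimum: wheel time uses 99 of 99 (binding); glaze uses 172 of 189 (slack = 17); labor uses 187 of 207 (slack = 20); kiln uses 103 of 103 (binding).
Since glaze, labor are not tight, their duals are 0.
The binding rows give the dual system: 4·y_wheel time + 3·y_kiln = 41 and 1·y_wheel time + 2·y_kiln = 14.
This yields shadow prices y_wheel time = 8, y_kiln = 3.
Shadow price of kiln = 3.

3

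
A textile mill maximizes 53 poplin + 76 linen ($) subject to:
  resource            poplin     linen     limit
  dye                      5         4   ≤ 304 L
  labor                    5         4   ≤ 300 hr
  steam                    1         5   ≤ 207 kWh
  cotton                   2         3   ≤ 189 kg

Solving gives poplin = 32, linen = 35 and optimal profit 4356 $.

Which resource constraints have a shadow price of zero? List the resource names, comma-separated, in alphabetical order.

dye: 300/304 (slack 4)
labor: 300/300 (binding)
steam: 207/207 (binding)
cotton: 169/189 (slack 20)
By complementary slackness, a constraint with positive slack has shadow price 0 → cotton, dye.

cotton, dye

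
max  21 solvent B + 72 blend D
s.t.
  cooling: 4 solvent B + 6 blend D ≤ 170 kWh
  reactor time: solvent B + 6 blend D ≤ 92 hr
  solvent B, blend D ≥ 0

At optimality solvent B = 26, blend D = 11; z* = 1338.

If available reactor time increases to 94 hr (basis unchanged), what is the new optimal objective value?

Check each constraint at x*: cooling 170/170 (tight); reactor time 92/92 (tight).
From A_Bᵀ y = c: 4·y_cooling + 1·y_reactor time = 21; 6·y_cooling + 6·y_reactor time = 72.
Solving: y_cooling = 3, y_reactor time = 9.
Δz = y_reactor time·Δb = 9 × (2) = 18, so new z* = 1338 + 18 = 1356.

1356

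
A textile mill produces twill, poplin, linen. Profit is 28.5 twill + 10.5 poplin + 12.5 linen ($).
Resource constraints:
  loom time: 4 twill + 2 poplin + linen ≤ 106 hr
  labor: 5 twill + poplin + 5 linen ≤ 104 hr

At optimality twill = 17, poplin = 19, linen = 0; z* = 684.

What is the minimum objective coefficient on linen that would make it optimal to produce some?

16.5

Check each constraint at x*: loom time 106/106 (tight); labor 104/104 (tight).
From A_Bᵀ y = c: 4·y_loom time + 5·y_labor = 28.5; 2·y_loom time + 1·y_labor = 10.5.
Solving: y_loom time = 4, y_labor = 2.5.
linen enters the basis when its profit ≥ yᵀa₃ = 4·1 + 2.5·5 = 16.5.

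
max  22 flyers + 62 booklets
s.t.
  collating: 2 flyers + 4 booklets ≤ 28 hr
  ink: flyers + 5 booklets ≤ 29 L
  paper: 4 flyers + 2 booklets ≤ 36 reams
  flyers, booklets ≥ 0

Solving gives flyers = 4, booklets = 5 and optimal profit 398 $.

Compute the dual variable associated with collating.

Binding: collating and ink. Non-binding: paper (10 unused).
By complementary slackness, y = 0 for the non-binding constraint.
The binding rows give the dual system: 2·y_collating + 1·y_ink = 22 and 4·y_collating + 5·y_ink = 62.
→ y_collating = 8 and y_ink = 6.
Shadow price of collating = 8.

8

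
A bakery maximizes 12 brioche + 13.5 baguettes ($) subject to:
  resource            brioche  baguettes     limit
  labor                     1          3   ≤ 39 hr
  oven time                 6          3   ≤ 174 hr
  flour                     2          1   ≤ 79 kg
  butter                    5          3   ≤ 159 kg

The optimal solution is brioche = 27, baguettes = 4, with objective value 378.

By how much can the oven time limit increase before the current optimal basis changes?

15

Binding constraints: labor, oven time. The basis is B = [[1,3],[6,3]] with det -15.
Per unit increase in oven time, x* moves by d = (0.2, -0.0667).
The basis stays optimal until butter becomes binding; allowable increase = 15 hr.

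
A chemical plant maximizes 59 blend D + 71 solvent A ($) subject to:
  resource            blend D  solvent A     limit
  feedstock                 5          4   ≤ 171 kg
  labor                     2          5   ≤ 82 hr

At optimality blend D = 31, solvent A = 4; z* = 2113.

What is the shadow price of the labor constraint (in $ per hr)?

7

Check each constraint at x*: feedstock 171/171 (tight); labor 82/82 (tight).
From A_Bᵀ y = c: 5·y_feedstock + 2·y_labor = 59; 4·y_feedstock + 5·y_labor = 71.
This yields shadow prices y_feedstock = 9, y_labor = 7.
Shadow price of labor = 7.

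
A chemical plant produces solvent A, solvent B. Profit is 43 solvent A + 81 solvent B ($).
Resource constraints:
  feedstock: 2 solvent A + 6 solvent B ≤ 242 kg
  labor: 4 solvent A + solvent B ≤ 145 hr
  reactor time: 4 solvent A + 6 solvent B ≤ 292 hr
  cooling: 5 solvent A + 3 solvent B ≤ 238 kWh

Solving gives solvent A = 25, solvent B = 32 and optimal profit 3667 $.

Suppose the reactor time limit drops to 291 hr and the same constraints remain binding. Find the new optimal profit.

At the optimum: feedstock uses 242 of 242 (binding); labor uses 132 of 145 (slack = 13); reactor time uses 292 of 292 (binding); cooling uses 221 of 238 (slack = 17).
By complementary slackness, y = 0 for the non-binding constraints.
The binding rows give the dual system: 2·y_feedstock + 4·y_reactor time = 43 and 6·y_feedstock + 6·y_reactor time = 81.
→ y_feedstock = 5.5 and y_reactor time = 8.
Δz = y_reactor time·Δb = 8 × (-1) = -8, so new z* = 3667 − 8 = 3659.

3659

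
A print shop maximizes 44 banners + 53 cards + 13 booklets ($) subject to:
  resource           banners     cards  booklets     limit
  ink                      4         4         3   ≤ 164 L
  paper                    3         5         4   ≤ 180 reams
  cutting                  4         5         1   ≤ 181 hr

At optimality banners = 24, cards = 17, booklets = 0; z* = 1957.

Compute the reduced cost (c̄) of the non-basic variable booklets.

Check each constraint at x*: ink 164/164 (tight); paper 157/180 (slack 23); cutting 181/181 (tight).
Slack constraints have shadow price 0 (complementary slackness).
Dual feasibility on the basic columns requires 4·y_ink + 4·y_cutting = 44, 4·y_ink + 5·y_cutting = 53.
This yields shadow prices y_ink = 2, y_cutting = 9.
Reduced cost of booklets: c₃ − yᵀa₃ = 13 − (2·3 + 9·1) = 13 − 15 = -2.

-2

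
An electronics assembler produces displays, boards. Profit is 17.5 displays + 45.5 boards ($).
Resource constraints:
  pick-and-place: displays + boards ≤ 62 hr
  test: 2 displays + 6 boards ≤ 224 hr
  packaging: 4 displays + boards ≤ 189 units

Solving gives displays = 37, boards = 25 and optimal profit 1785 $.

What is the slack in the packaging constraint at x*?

packaging used = 4·37 + 1·25 = 173; slack = 189 − 173 = 16.

16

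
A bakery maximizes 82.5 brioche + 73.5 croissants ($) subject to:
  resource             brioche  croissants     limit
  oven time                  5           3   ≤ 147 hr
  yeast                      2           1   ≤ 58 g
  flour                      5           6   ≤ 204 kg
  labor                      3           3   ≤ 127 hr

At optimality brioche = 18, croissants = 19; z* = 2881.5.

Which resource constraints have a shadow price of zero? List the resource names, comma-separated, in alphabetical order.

labor, yeast

oven time: 147/147 (binding)
yeast: 55/58 (slack 3)
flour: 204/204 (binding)
labor: 111/127 (slack 16)
By complementary slackness, a constraint with positive slack has shadow price 0 → labor, yeast.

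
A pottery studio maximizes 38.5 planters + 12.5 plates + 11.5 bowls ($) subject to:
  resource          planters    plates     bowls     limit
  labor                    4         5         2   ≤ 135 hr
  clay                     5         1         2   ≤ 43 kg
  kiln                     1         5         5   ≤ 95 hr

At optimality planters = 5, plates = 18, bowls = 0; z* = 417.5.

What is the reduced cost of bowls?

Check each constraint at x*: labor 110/135 (slack 25); clay 43/43 (tight); kiln 95/95 (tight).
Slack constraints have shadow price 0 (complementary slackness).
Dual feasibility on the basic columns requires 5·y_clay + 1·y_kiln = 38.5, 1·y_clay + 5·y_kiln = 12.5.
Solving: y_clay = 7.5, y_kiln = 1.
Reduced cost of bowls: c₃ − yᵀa₃ = 11.5 − (7.5·2 + 1·5) = 11.5 − 20 = -8.5.

-8.5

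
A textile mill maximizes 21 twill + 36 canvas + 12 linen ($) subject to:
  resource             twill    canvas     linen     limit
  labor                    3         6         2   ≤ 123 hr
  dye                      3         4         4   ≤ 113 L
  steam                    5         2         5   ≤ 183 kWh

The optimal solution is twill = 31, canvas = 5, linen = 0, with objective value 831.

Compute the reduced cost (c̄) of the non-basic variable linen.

Check each constraint at x*: labor 123/123 (tight); dye 113/113 (tight); steam 165/183 (slack 18).
By complementary slackness, y = 0 for the non-binding constraint.
The binding rows give the dual system: 3·y_labor + 3·y_dye = 21 and 6·y_labor + 4·y_dye = 36.
This yields shadow prices y_labor = 4, y_dye = 3.
Reduced cost of linen: c₃ − yᵀa₃ = 12 − (4·2 + 3·4) = 12 − 20 = -8.

-8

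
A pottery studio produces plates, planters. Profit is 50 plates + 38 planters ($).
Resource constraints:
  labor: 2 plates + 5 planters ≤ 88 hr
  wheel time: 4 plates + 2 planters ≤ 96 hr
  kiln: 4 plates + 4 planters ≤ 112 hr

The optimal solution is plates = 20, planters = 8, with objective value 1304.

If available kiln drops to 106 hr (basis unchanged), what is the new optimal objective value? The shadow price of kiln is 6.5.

Δb = -6, so new z* = 1304 + (6.5)·(-6) = 1304 − 39 = 1265.

1265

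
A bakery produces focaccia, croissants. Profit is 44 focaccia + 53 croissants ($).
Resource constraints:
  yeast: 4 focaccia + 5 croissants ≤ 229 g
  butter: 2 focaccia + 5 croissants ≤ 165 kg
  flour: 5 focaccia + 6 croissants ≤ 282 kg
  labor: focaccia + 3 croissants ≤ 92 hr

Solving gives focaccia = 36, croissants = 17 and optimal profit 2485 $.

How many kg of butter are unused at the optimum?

8

butter used = 2·36 + 5·17 = 157; slack = 165 − 157 = 8.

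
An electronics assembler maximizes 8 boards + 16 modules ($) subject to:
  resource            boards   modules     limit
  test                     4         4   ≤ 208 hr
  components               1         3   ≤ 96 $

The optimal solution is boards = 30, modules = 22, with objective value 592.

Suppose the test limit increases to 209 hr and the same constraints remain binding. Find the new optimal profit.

Check each constraint at x*: test 208/208 (tight); components 96/96 (tight).
From A_Bᵀ y = c: 4·y_test + 1·y_components = 8; 4·y_test + 3·y_components = 16.
Solving: y_test = 1, y_components = 4.
Δz = y_test·Δb = 1 × (1) = 1, so new z* = 592 + 1 = 593.

593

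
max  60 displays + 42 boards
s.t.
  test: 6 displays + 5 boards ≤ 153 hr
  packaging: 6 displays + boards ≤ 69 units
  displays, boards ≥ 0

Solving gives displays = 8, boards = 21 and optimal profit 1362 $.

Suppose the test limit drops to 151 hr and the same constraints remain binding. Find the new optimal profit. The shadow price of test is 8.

Δb = -2, so new z* = 1362 + (8)·(-2) = 1362 − 16 = 1346.

1346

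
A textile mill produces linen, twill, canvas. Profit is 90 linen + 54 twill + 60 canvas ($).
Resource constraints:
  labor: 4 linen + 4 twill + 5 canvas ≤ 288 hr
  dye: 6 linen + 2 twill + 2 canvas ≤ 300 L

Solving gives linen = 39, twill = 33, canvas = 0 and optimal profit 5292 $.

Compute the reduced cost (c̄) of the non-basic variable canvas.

At the optimum: labor uses 288 of 288 (binding); dye uses 300 of 300 (binding).
From A_Bᵀ y = c: 4·y_labor + 6·y_dye = 90; 4·y_labor + 2·y_dye = 54.
Solving: y_labor = 9, y_dye = 9.
Reduced cost of canvas: c₃ − yᵀa₃ = 60 − (9·5 + 9·2) = 60 − 63 = -3.

-3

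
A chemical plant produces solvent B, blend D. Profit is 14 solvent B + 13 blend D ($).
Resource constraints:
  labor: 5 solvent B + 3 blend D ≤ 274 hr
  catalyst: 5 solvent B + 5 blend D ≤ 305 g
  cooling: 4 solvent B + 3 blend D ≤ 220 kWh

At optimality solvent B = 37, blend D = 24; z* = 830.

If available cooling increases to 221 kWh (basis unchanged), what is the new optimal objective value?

831

Binding: catalyst and cooling. Non-binding: labor (17 unused).
Slack constraints have shadow price 0 (complementary slackness).
From A_Bᵀ y = c: 5·y_catalyst + 4·y_cooling = 14; 5·y_catalyst + 3·y_cooling = 13.
Solving: y_catalyst = 2, y_cooling = 1.
Δz = y_cooling·Δb = 1 × (1) = 1, so new z* = 830 + 1 = 831.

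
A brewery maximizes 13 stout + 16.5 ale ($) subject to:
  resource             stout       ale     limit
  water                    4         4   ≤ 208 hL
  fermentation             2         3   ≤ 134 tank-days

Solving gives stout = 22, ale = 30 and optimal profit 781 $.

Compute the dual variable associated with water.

1.5

Check each constraint at x*: water 208/208 (tight); fermentation 134/134 (tight).
Dual feasibility on the basic columns requires 4·y_water + 2·y_fermentation = 13, 4·y_water + 3·y_fermentation = 16.5.
This yields shadow prices y_water = 1.5, y_fermentation = 3.5.
Shadow price of water = 1.5.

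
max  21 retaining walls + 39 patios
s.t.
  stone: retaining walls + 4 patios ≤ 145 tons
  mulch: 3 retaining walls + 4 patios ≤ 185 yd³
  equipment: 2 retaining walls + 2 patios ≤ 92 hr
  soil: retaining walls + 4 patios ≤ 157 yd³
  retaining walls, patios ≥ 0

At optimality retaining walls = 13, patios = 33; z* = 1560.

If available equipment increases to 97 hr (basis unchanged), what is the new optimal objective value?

1597.5

Check each constraint at x*: stone 145/145 (tight); mulch 171/185 (slack 14); equipment 92/92 (tight); soil 145/157 (slack 12).
Slack constraints have shadow price 0 (complementary slackness).
Dual feasibility on the basic columns requires 1·y_stone + 2·y_equipment = 21, 4·y_stone + 2·y_equipment = 39.
→ y_stone = 6 and y_equipment = 7.5.
Δz = y_equipment·Δb = 7.5 × (5) = 37.5, so new z* = 1560 + 37.5 = 1597.5.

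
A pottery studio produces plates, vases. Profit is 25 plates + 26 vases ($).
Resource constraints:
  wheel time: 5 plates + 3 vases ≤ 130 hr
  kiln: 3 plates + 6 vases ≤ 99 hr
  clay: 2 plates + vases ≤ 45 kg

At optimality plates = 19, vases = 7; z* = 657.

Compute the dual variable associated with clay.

At the optimum: wheel time uses 116 of 130 (slack = 14); kiln uses 99 of 99 (binding); clay uses 45 of 45 (binding).
By complementary slackness, y = 0 for the non-binding constraint.
From A_Bᵀ y = c: 3·y_kiln + 2·y_clay = 25; 6·y_kiln + 1·y_clay = 26.
→ y_kiln = 3 and y_clay = 8.
Shadow price of clay = 8.

8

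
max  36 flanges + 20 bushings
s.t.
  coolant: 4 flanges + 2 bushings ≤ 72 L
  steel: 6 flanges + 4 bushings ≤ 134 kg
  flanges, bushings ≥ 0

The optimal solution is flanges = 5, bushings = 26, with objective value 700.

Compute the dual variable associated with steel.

2

At the optimum: coolant uses 72 of 72 (binding); steel uses 134 of 134 (binding).
Dual feasibility on the basic columns requires 4·y_coolant + 6·y_steel = 36, 2·y_coolant + 4·y_steel = 20.
Solving: y_coolant = 6, y_steel = 2.
Shadow price of steel = 2.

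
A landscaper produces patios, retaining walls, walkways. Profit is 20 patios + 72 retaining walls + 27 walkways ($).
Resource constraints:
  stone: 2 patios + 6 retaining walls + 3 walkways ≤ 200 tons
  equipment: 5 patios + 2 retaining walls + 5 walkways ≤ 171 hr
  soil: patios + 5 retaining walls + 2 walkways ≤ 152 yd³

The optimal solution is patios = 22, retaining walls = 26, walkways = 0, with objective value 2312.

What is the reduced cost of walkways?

Binding: stone and soil. Non-binding: equipment (9 unused).
Slack constraints have shadow price 0 (complementary slackness).
Dual feasibility on the basic columns requires 2·y_stone + 1·y_soil = 20, 6·y_stone + 5·y_soil = 72.
→ y_stone = 7 and y_soil = 6.
Reduced cost of walkways: c₃ − yᵀa₃ = 27 − (7·3 + 6·2) = 27 − 33 = -6.

-6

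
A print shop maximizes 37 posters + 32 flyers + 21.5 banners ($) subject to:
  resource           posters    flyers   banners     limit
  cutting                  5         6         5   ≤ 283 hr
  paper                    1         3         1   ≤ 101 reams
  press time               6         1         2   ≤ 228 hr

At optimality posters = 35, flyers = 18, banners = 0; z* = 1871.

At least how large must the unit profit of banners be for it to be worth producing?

29

Check each constraint at x*: cutting 283/283 (tight); paper 89/101 (slack 12); press time 228/228 (tight).
Since paper is not tight, its dual is 0.
From A_Bᵀ y = c: 5·y_cutting + 6·y_press time = 37; 6·y_cutting + 1·y_press time = 32.
Solving: y_cutting = 5, y_press time = 2.
banners enters the basis when its profit ≥ yᵀa₃ = 5·5 + 2·2 = 29.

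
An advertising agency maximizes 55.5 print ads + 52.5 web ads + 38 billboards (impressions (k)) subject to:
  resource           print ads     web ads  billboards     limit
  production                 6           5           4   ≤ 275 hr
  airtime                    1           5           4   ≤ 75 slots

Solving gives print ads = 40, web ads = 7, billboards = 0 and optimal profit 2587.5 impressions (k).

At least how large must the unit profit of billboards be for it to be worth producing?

Both production and airtime are binding at x*.
From A_Bᵀ y = c: 6·y_production + 1·y_airtime = 55.5; 5·y_production + 5·y_airtime = 52.5.
This yields shadow prices y_production = 9, y_airtime = 1.5.
billboards enters the basis when its profit ≥ yᵀa₃ = 9·4 + 1.5·4 = 42.

42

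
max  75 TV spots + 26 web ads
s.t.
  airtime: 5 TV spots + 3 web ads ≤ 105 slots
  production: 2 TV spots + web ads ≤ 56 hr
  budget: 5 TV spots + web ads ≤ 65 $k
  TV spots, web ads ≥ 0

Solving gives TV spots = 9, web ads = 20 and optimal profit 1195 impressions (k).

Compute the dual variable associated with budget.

9.5

At the optimum: airtime uses 105 of 105 (binding); production uses 38 of 56 (slack = 18); budget uses 65 of 65 (binding).
By complementary slackness, y = 0 for the non-binding constraint.
Dual feasibility on the basic columns requires 5·y_airtime + 5·y_budget = 75, 3·y_airtime + 1·y_budget = 26.
→ y_airtime = 5.5 and y_budget = 9.5.
Shadow price of budget = 9.5.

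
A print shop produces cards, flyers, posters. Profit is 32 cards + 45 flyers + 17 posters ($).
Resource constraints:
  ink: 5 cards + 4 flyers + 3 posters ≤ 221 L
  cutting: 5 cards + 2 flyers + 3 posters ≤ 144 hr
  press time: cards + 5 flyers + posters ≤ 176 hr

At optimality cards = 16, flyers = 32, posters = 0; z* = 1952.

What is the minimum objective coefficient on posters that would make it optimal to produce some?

Check each constraint at x*: ink 208/221 (slack 13); cutting 144/144 (tight); press time 176/176 (tight).
By complementary slackness, y = 0 for the non-binding constraint.
Dual feasibility on the basic columns requires 5·y_cutting + 1·y_press time = 32, 2·y_cutting + 5·y_press time = 45.
This yields shadow prices y_cutting = 5, y_press time = 7.
posters enters the basis when its profit ≥ yᵀa₃ = 5·3 + 7·1 = 22.

22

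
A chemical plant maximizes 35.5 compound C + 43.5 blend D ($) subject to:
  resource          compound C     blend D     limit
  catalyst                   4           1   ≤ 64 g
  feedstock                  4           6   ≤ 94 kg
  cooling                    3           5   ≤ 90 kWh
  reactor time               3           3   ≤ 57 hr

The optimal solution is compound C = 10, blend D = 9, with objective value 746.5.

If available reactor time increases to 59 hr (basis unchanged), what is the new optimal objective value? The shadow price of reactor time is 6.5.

Δb = 2, so new z* = 746.5 + (6.5)·(2) = 746.5 + 13 = 759.5.

759.5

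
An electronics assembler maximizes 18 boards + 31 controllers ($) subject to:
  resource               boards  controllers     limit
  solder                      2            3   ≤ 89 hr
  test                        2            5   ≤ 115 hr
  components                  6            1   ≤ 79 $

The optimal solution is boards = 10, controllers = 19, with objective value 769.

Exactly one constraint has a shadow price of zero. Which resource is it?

solder: 77/89 (slack 12)
test: 115/115 (binding)
components: 79/79 (binding)
By complementary slackness, a constraint with positive slack has shadow price 0 → solder.

solder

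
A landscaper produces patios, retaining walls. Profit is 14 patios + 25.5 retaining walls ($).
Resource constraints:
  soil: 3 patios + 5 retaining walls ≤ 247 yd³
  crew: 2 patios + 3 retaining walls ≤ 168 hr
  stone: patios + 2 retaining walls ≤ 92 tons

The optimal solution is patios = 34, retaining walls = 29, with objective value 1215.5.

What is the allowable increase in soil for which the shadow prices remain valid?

Binding constraints: soil, stone. The basis is B = [[3,5],[1,2]] with det 1.
Per unit increase in soil, x* moves by d = (2, -1).
The basis stays optimal until crew becomes binding; allowable increase = 13 yd³.

13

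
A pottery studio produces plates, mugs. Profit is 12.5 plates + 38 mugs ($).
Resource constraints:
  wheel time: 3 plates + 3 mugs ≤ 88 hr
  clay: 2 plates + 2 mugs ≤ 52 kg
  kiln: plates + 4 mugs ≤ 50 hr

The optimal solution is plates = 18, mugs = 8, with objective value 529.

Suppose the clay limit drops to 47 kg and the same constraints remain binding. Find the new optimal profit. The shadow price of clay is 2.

Δb = -5, so new z* = 529 + (2)·(-5) = 529 − 10 = 519.

519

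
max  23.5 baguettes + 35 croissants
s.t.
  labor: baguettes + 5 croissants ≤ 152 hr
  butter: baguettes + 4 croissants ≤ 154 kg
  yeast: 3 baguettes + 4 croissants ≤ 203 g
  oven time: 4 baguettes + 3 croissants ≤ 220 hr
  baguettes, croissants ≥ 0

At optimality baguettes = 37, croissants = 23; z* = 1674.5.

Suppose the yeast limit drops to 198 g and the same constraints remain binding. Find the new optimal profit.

Binding: labor and yeast. Non-binding: butter (25 unused), oven time (3 unused).
Since butter, oven time are not tight, their duals are 0.
The binding rows give the dual system: 1·y_labor + 3·y_yeast = 23.5 and 5·y_labor + 4·y_yeast = 35.
This yields shadow prices y_labor = 1, y_yeast = 7.5.
Δz = y_yeast·Δb = 7.5 × (-5) = -37.5, so new z* = 1674.5 − 37.5 = 1637.

1637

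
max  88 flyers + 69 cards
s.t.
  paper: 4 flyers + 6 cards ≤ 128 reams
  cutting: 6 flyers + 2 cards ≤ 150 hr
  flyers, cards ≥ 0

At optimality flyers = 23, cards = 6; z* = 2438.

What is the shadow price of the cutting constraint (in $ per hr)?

9

At the optimum: paper uses 128 of 128 (binding); cutting uses 150 of 150 (binding).
Dual feasibility on the basic columns requires 4·y_paper + 6·y_cutting = 88, 6·y_paper + 2·y_cutting = 69.
→ y_paper = 8.5 and y_cutting = 9.
Shadow price of cutting = 9.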